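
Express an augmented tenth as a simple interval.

augmented third

Subtracting seven from the interval number removes an octave: 10 − 7 = 3.
So an augmented tenth is an octave plus an augmented third. The quality is unchanged.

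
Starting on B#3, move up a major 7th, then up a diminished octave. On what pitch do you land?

A major seventh up from B#3 is A##4.
A diminished octave up from A##4 is A#5.

A#5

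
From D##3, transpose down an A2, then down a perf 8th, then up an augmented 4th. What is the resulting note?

F##2

An augmented second down from D##3 is C#3.
A perfect octave down from C#3 is C#2.
An augmented fourth up from C#2 is F##2.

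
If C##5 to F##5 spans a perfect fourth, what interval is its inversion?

P5

The rule of nine gives the new number: 9 − 4 = 5, so a fourth becomes a fifth.
Quality inverts too: perfect stays perfect. That makes the inversion a perfect fifth.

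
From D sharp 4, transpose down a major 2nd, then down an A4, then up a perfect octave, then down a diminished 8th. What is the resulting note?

A major second down from D#4 is C#4.
An augmented fourth down from C#4 is G3.
Up a perfect octave from G3: G4 (12 semitones up).
Down a diminished octave from G4: G#3 (11 semitones down).

G sharp 3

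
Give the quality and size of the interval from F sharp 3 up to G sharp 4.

major 9th

F to G spans two letter names (F-G), plus an octave: a ninth.
F#3 to G#4 is 14 semitones, matching the major ninth exactly, so the quality is major.
(Equivalently, a compound major second: a major second plus an octave.)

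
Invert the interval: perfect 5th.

perfect 4th

Inverted interval numbers add to nine, so a fifth pairs with a fourth (5 + 4 = 9).
Quality inverts too: perfect stays perfect. That makes the inversion a perfect fourth.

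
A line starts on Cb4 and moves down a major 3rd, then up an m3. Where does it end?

Cbb4

A major third down from Cb4 is Abb3.
A minor third up from Abb3 is Cbb4.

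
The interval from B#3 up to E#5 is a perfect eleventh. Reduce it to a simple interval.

Take out an octave (7 from the number): 11 − 7 = 4.
So a perfect eleventh is an octave plus a perfect fourth. The quality is unchanged.

P4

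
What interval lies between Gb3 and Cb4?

perfect fourth

G to C spans four letter names (G-A-B-C), so the interval is some kind of fourth.
Gb3 to Cb4 is 5 semitones, matching the perfect fourth exactly, so the quality is perfect.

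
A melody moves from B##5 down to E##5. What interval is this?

perfect fifth

Descending from B##5 to E##5 is the same interval as ascending E##5 to B##5.
E to B spans five letter names (E-F-G-A-B), so the interval is some kind of fifth.
The perfect fifth spans 7 semitones, and E##5 to B##5 is exactly 7 semitones — so this is a perfect fifth.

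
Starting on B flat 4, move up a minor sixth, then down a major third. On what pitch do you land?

E double-flat 5

Up a minor sixth from Bb4: Gb5 (8 semitones up).
Gb5 down a major third → Ebb5 (4 semitones).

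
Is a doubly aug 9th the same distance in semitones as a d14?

No

A doubly augmented ninth is 16 semitones but a diminished fourteenth is 21 semitones — different sizes.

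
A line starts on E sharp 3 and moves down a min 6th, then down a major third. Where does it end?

E sharp 2

A minor sixth down from E#3 is G##2.
Down a major third from G##2: E#2 (4 semitones down).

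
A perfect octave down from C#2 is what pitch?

The letter stays C (same as the start), shifted an octave down.
A perfect octave spans 12 semitones, so from C#2 the target pitch is C#1.

C#1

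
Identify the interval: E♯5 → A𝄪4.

Descending from E#5 to A##4 is the same interval as ascending A##4 to E#5.
A to E spans five letter names (A-B-C-D-E), so the interval is some kind of fifth.
A perfect fifth would be 7 semitones; A##4 to E#5 is 6, one semitone narrower, so the interval is diminished.

d5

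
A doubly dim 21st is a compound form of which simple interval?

Each octave removed subtracts seven from the number: 21 − 14 = 7.
That makes a doubly diminished twenty-first a compound doubly diminished seventh — 2 octaves plus a doubly diminished seventh.

doubly diminished seventh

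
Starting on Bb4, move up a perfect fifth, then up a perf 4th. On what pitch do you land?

Bb5

A perfect fifth up from Bb4 is F5.
A perfect fourth up from F5 is Bb5.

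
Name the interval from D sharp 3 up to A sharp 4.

D to A spans five letter names (D-E-F-G-A), plus an octave, so the interval is some kind of twelfth.
The perfect twelfth spans 19 semitones, and D#3 to A#4 is exactly 19 semitones — so this is a perfect twelfth.
(Equivalently, a compound perfect fifth: a perfect fifth plus an octave.)

perfect twelfth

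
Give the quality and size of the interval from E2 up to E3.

perfect octave

E to E is the same letter name, plus an octave — that makes it an octave of some quality.
The perfect octave spans 12 semitones, and E2 to E3 is exactly 12 semitones — so this is a perfect octave.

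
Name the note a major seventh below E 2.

The seventh takes the letter from E down to F.
Moving 11 semitones down from E2 (the size of a major seventh) reaches F1.

F 1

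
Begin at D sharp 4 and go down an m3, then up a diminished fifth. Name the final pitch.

F sharp 4

A minor third down from D#4 is B#3.
B#3 up a diminished fifth → F#4 (6 semitones).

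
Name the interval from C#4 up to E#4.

major third

C to E spans three letter names (C-D-E), so the interval is some kind of third.
The major third spans 4 semitones, and C#4 to E#4 is exactly 4 semitones — so this is a major third.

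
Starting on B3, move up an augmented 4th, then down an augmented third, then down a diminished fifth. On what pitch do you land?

An augmented fourth up from B3 is E#4.
Down an augmented third from E#4: C4 (5 semitones down).
A diminished fifth down from C4 is F#3.

F#3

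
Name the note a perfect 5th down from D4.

G3

Counting five letter names down from D lands on G.
A perfect fifth is 7 semitones; 7 semitones down from D4 gives G3.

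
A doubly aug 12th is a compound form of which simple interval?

Each octave removed subtracts seven from the number: 12 − 7 = 5.
Quality carries through unchanged, so the simple form is a doubly augmented fifth.

doubly augmented 5th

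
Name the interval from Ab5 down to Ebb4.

Descending from Ab5 to Ebb4 is the same interval as ascending Ebb4 to Ab5.
E to A spans four letter names (E-F-G-A), plus an octave — that makes it an eleventh of some quality.
Ebb4 to Ab5 spans 18 semitones — one semitone wider than the perfect eleventh (17) — giving an augmented eleventh.
(Equivalently, a compound augmented fourth: an augmented fourth plus an octave.)

A11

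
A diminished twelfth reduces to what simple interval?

Each octave removed subtracts seven from the number: 12 − 7 = 5.
Quality carries through unchanged, so the simple form is a diminished fifth.

diminished 5th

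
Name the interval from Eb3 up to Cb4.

minor sixth

E to C spans six letter names (E-F-G-A-B-C) — that makes it a sixth of some quality.
A major sixth would be 9 semitones, but Eb3 to Cb4 is 8 — one semitone narrower, making it a minor sixth.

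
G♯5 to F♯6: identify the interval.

G to F spans seven letter names (G-A-B-C-D-E-F): a seventh.
G#5 to F#6 is 10 semitones, a half step short of the major seventh (11), so this is minor.

minor 7th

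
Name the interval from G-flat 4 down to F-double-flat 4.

augmented 2nd

Descending from Gb4 to Fbb4 is the same interval as ascending Fbb4 to Gb4.
F to G spans two letter names (F-G), so the interval is some kind of second.
Fbb4 to Gb4 spans 3 semitones — one semitone wider than the major second (2) — giving an augmented second.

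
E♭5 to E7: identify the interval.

E to E is the same letter name, plus 2 octaves: a fifteenth.
A perfect fifteenth would be 24 semitones; Eb5 to E7 is 25, one semitone wider, so the interval is augmented.
(Equivalently, a compound augmented octave: an augmented octave plus an octave.)

augmented fifteenth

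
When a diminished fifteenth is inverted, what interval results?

First reduce the compound diminished fifteenth to its simple form, a diminished octave.
Interval numbers invert to sum to nine: 8 + 1 = 9, so an octave inverts to a unison.
And diminished becomes augmented under inversion, so we get an augmented unison.

augmented unison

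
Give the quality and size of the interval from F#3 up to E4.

m7

F to E spans seven letter names (F-G-A-B-C-D-E) — that makes it a seventh of some quality.
At 10 semitones, F#3→E4 falls one short of a major seventh: minor.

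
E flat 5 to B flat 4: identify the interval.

perfect fourth

Descending from Eb5 to Bb4 is the same interval as ascending Bb4 to Eb5.
B to E spans four letter names (B-C-D-E), so the interval is some kind of fourth.
The perfect fourth spans 5 semitones, and Bb4 to Eb5 is exactly 5 semitones — so this is a perfect fourth.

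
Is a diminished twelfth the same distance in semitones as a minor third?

No

A diminished twelfth is 18 semitones but a minor third is 3 semitones — different sizes.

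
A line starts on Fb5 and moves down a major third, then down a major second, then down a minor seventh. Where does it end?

Dbb4

Fb5 down a major third → Dbb5 (4 semitones).
A major second down from Dbb5 is Cbb5.
A minor seventh down from Cbb5 is Dbb4.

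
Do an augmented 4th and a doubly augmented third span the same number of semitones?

An augmented fourth spans 6 semitones, and a doubly augmented third also spans 6 semitones — they're enharmonic.

Yes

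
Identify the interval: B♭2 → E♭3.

B to E spans four letter names (B-C-D-E): a fourth.
Counting semitones, Bb2→Eb3 is 5, which is the perfect fourth.

perfect 4th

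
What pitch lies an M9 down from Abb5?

Two letters down from A (plus an octave) reaches G.
Moving 14 semitones down from Abb5 (the size of a major ninth) reaches Gbb4.

Gbb4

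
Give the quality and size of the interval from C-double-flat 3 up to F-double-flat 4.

C to F spans four letter names (C-D-E-F), plus an octave — that makes it an eleventh of some quality.
Counting semitones, Cbb3→Fbb4 is 17, which is the perfect eleventh.
(Equivalently, a compound perfect fourth: a perfect fourth plus an octave.)

perfect 11th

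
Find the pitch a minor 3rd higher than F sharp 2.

Counting three letter names up from F lands on A.
A minor third is 3 semitones; 3 semitones up from F#2 gives A2.

A 2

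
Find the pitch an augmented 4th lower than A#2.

E2

The fourth takes the letter from A down to E.
Moving 6 semitones down from A#2 (the size of an augmented fourth) reaches E2.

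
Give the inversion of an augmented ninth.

diminished 7th

First reduce the compound augmented ninth to its simple form, an augmented second.
The rule of nine gives the new number: 9 − 2 = 7, so a second becomes a seventh.
The quality also flips — augmented becomes diminished — giving a diminished seventh.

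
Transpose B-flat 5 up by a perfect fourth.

Four letter names up from B: E.
A perfect fourth spans 5 semitones, so from Bb5 the target pitch is Eb6.

E-flat 6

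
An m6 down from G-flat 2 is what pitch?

B-flat 1

Six letter names down from G: B.
A minor sixth is 8 semitones; 8 semitones down from Gb2 gives Bb1.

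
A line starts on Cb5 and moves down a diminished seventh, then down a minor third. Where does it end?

A diminished seventh down from Cb5 is D4.
D4 down a minor third → B3 (3 semitones).

B3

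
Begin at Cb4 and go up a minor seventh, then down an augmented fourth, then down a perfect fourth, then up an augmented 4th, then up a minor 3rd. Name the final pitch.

A minor seventh up from Cb4 is Bbb4.
Down an augmented fourth from Bbb4: Fbb4 (6 semitones down).
A perfect fourth down from Fbb4 is Cbb4.
An augmented fourth up from Cbb4 is Fb4.
Fb4 up a minor third → Abb4 (3 semitones).

Abb4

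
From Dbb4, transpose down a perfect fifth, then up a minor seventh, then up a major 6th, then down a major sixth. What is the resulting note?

Dbb4 down a perfect fifth → Gbb3 (7 semitones).
Gbb3 up a minor seventh → Fbb4 (10 semitones).
A major sixth up from Fbb4 is Dbb5.
Down a major sixth from Dbb5: Fbb4 (9 semitones down).

Fbb4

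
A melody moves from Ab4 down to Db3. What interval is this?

Descending from Ab4 to Db3 is the same interval as ascending Db3 to Ab4.
D to A spans five letter names (D-E-F-G-A), plus an octave: a twelfth.
Counting semitones, Db3→Ab4 is 19, which is the perfect twelfth.
(Equivalently, a compound perfect fifth: a perfect fifth plus an octave.)

perfect twelfth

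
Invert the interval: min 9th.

major 7th

First reduce the compound minor ninth to its simple form, a minor second.
Interval numbers invert to sum to nine: 2 + 7 = 9, so a second inverts to a seventh.
The quality also flips — minor becomes major — giving a major seventh.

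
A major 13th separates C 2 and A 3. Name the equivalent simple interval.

Each octave removed subtracts seven from the number: 13 − 7 = 6.
That makes a major thirteenth a compound major sixth — an octave plus a major sixth.

major sixth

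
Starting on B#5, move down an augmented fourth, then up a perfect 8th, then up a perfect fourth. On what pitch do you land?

B6

B#5 down an augmented fourth → F#5 (6 semitones).
A perfect octave up from F#5 is F#6.
A perfect fourth up from F#6 is B6.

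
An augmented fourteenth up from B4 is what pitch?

A##6

Seven letters up from B (plus an octave) reaches A.
An augmented fourteenth spans 24 semitones, so from B4 the target pitch is A##6.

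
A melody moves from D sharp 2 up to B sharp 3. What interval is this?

major 13th

D to B spans six letter names (D-E-F-G-A-B), plus an octave: a thirteenth.
Counting semitones, D#2→B#3 is 21, which is the major thirteenth.
(Equivalently, a compound major sixth: a major sixth plus an octave.)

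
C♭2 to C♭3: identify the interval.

C to C is the same letter name, plus an octave — that makes it an octave of some quality.
Counting semitones, Cb2→Cb3 is 12, which is the perfect octave.

perfect octave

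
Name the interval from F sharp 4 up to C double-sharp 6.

F to C spans five letter names (F-G-A-B-C), plus an octave — that makes it a twelfth of some quality.
The perfect twelfth is 19 semitones; here we have 20, one semitone wider: augmented.
(Equivalently, a compound augmented fifth: an augmented fifth plus an octave.)

augmented twelfth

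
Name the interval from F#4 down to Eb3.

Descending from F#4 to Eb3 is the same interval as ascending Eb3 to F#4.
E to F spans two letter names (E-F), plus an octave — that makes it a ninth of some quality.
Eb3 to F#4 spans 15 semitones — one semitone wider than the major ninth (14) — giving an augmented ninth.
(Equivalently, a compound augmented second: an augmented second plus an octave.)

augmented ninth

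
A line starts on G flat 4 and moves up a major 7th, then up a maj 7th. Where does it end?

A major seventh up from Gb4 is F5.
A major seventh up from F5 is E6.

E 6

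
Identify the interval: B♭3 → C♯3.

Descending from Bb3 to C#3 is the same interval as ascending C#3 to Bb3.
C to B spans seven letter names (C-D-E-F-G-A-B) — that makes it a seventh of some quality.
A major seventh would be 11 semitones; C#3 to Bb3 is 9, two semitones narrower, so the interval is diminished.

diminished seventh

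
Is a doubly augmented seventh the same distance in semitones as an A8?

A doubly augmented seventh spans 13 semitones, and an augmented octave also spans 13 semitones — they're enharmonic.

Yes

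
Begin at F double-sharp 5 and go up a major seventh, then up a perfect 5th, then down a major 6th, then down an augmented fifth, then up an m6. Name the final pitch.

Up a major seventh from F##5: E##6 (11 semitones up).
A perfect fifth up from E##6 is B##6.
A major sixth down from B##6 is D##6.
An augmented fifth down from D##6 is G#5.
A minor sixth up from G#5 is E6.

E 6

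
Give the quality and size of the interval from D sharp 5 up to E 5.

D to E spans two letter names (D-E) — that makes it a second of some quality.
D#5 to E5 is 1 semitone, a half step short of the major second (2), so this is minor.

minor second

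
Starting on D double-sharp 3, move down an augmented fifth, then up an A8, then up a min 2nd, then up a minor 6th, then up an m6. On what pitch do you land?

Down an augmented fifth from D##3: G#2 (8 semitones down).
An augmented octave up from G#2 is G##3.
G##3 up a minor second → A#3 (1 semitone).
Up a minor sixth from A#3: F#4 (8 semitones up).
F#4 up a minor sixth → D5 (8 semitones).

D 5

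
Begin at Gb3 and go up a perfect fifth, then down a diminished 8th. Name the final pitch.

A perfect fifth up from Gb3 is Db4.
Db4 down a diminished octave → D3 (11 semitones).

D3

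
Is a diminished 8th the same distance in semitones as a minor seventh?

No

A diminished octave is 11 semitones but a minor seventh is 10 semitones — different sizes.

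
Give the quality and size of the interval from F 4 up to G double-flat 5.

F to G spans two letter names (F-G), plus an octave, so the interval is some kind of ninth.
F4 to Gbb5 spans 12 semitones — two semitones narrower than the major ninth (14) — giving a diminished ninth.

d9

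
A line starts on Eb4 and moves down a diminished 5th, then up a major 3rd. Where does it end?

A diminished fifth down from Eb4 is A3.
A major third up from A3 is C#4.

C#4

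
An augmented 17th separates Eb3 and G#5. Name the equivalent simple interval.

augmented 3rd

Take out 2 octaves (14 from the number): 17 − 14 = 3.
Quality carries through unchanged, so the simple form is an augmented third.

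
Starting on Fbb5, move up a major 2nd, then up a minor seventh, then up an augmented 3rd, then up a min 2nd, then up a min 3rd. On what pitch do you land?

Dbb7

Fbb5 up a major second → Gbb5 (2 semitones).
Gbb5 up a minor seventh → Fbb6 (10 semitones).
Up an augmented third from Fbb6: Ab6 (5 semitones up).
A minor second up from Ab6 is Bbb6.
Up a minor third from Bbb6: Dbb7 (3 semitones up).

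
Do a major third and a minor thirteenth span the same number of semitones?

4 semitones (major third) vs 20 semitones (minor thirteenth): not equal.

No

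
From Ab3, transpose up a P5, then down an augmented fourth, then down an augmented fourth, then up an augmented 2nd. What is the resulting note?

Gb3

Ab3 up a perfect fifth → Eb4 (7 semitones).
Eb4 down an augmented fourth → Bbb3 (6 semitones).
Bbb3 down an augmented fourth → Fbb3 (6 semitones).
An augmented second up from Fbb3 is Gb3.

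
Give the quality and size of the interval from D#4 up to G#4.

D to G spans four letter names (D-E-F-G) — that makes it a fourth of some quality.
D#4 to G#4 is 5 semitones, matching the perfect fourth exactly, so the quality is perfect.

perfect 4th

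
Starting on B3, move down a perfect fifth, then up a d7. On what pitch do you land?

B3 down a perfect fifth → E3 (7 semitones).
A diminished seventh up from E3 is Db4.

Db4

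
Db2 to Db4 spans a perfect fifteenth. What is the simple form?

Subtracting seven from the interval number removes an octave: 15 − 7 = 8.
That makes a perfect fifteenth a compound perfect octave — an octave plus a perfect octave.

P8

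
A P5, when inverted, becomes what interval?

Interval numbers invert to sum to nine: 5 + 4 = 9, so a fifth inverts to a fourth.
The quality also flips — perfect stays perfect — giving a perfect fourth.

perfect fourth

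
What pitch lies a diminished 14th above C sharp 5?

B flat 6

Seven letters up from C (plus an octave) reaches B.
A diminished fourteenth spans 21 semitones, so from C#5 the target pitch is Bb6.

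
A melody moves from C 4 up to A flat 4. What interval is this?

minor sixth

C to A spans six letter names (C-D-E-F-G-A), so the interval is some kind of sixth.
At 8 semitones, C4→Ab4 falls one short of a major sixth: minor.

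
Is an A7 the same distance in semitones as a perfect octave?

Both span 12 semitones: an augmented seventh and a perfect octave are the same chromatic distance.

Yes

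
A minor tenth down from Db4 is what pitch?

Counting three letter names plus an octave down from D lands on B.
Moving 15 semitones down from Db4 (the size of a minor tenth) reaches Bb2.

Bb2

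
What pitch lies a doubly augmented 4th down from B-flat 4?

Counting four letter names down from B lands on F.
A doubly augmented fourth is 7 semitones; 7 semitones down from Bb4 gives Fbb4.

F-double-flat 4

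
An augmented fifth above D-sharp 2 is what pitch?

A-double-sharp 2

The fifth takes the letter from D up to A.
An augmented fifth spans 8 semitones, so from D#2 the target pitch is A##2.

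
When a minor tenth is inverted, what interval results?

First reduce the compound minor tenth to its simple form, a minor third.
Inverted interval numbers add to nine, so a third pairs with a sixth (3 + 6 = 9).
The quality also flips — minor becomes major — giving a major sixth.

major 6th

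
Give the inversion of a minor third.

major 6th

Interval numbers invert to sum to nine: 3 + 6 = 9, so a third inverts to a sixth.
Quality inverts too: minor becomes major. That makes the inversion a major sixth.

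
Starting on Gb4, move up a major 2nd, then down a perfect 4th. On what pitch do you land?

Eb4

A major second up from Gb4 is Ab4.
Ab4 down a perfect fourth → Eb4 (5 semitones).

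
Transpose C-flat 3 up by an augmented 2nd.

Counting two letter names up from C lands on D.
Moving 3 semitones up from Cb3 (the size of an augmented second) reaches D3.

D 3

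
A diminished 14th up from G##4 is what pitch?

Counting seven letter names plus an octave up from G lands on F.
Moving 21 semitones up from G##4 (the size of a diminished fourteenth) reaches F#6.

F#6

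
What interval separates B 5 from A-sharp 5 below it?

Descending from B5 to A#5 is the same interval as ascending A#5 to B5.
A to B spans two letter names (A-B): a second.
A major second would be 2 semitones, but A#5 to B5 is 1 — one semitone narrower, making it a minor second.

m2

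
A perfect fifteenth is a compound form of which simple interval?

Take out an octave (7 from the number): 15 − 7 = 8.
So a perfect fifteenth is an octave plus a perfect octave. The quality is unchanged.

perfect 8th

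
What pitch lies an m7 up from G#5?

F#6

The seventh takes the letter from G up to F.
A minor seventh spans 10 semitones, so from G#5 the target pitch is F#6.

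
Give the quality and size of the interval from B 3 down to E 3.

Descending from B3 to E3 is the same interval as ascending E3 to B3.
E to B spans five letter names (E-F-G-A-B), so the interval is some kind of fifth.
Counting semitones, E3→B3 is 7, which is the perfect fifth.

perfect fifth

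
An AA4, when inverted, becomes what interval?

The rule of nine gives the new number: 9 − 4 = 5, so a fourth becomes a fifth.
And doubly augmented becomes doubly diminished under inversion, so we get a doubly diminished fifth.

doubly diminished 5th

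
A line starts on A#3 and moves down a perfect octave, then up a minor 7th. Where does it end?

A perfect octave down from A#3 is A#2.
A#2 up a minor seventh → G#3 (10 semitones).

G#3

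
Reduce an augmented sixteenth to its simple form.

augmented 2nd

Subtracting seven from the interval number removes an octave: 16 − 14 = 2.
So an augmented sixteenth is 2 octaves plus an augmented second. The quality is unchanged.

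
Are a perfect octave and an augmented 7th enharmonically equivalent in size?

A perfect octave spans 12 semitones, and an augmented seventh also spans 12 semitones — they're enharmonic.

Yes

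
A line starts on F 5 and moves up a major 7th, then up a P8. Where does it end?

F5 up a major seventh → E6 (11 semitones).
Up a perfect octave from E6: E7 (12 semitones up).

E 7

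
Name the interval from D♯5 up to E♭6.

d9

D to E spans two letter names (D-E), plus an octave — that makes it a ninth of some quality.
D#5 to Eb6 spans 12 semitones — two semitones narrower than the major ninth (14) — giving a diminished ninth.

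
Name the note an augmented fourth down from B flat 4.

F flat 4

The fourth takes the letter from B down to F.
Moving 6 semitones down from Bb4 (the size of an augmented fourth) reaches Fb4.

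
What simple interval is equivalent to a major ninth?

Take out an octave (7 from the number): 9 − 7 = 2.
That makes a major ninth a compound major second — an octave plus a major second.

major 2nd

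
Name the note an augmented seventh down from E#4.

Seven letter names down from E: F.
Moving 12 semitones down from E#4 (the size of an augmented seventh) reaches F3.

F3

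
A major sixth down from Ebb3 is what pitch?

Gbb2

Six letter names down from E: G.
A major sixth spans 9 semitones, so from Ebb3 the target pitch is Gbb2.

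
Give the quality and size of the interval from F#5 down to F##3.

diminished fifteenth

Descending from F#5 to F##3 is the same interval as ascending F##3 to F#5.
F to F is the same letter name, plus 2 octaves: a fifteenth.
F##3 to F#5 spans 23 semitones — one semitone narrower than the perfect fifteenth (24) — giving a diminished fifteenth.
(Equivalently, a compound diminished octave: a diminished octave plus an octave.)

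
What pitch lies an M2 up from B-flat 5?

C 6

The second takes the letter from B up to C.
A major second spans 2 semitones, so from Bb5 the target pitch is C6.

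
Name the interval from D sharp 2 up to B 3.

D to B spans six letter names (D-E-F-G-A-B), plus an octave, so the interval is some kind of thirteenth.
At 20 semitones, D#2→B3 falls one short of a major thirteenth: minor.
(Equivalently, a compound minor sixth: a minor sixth plus an octave.)

m13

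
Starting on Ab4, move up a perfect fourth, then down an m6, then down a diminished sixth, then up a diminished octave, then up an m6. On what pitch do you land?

Ab4 up a perfect fourth → Db5 (5 semitones).
Db5 down a minor sixth → F4 (8 semitones).
F4 down a diminished sixth → A#3 (7 semitones).
A#3 up a diminished octave → A4 (11 semitones).
A minor sixth up from A4 is F5.

F5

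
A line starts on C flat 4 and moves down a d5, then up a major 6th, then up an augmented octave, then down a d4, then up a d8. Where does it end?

Cb4 down a diminished fifth → F3 (6 semitones).
A major sixth up from F3 is D4.
An augmented octave up from D4 is D#5.
A diminished fourth down from D#5 is A##4.
A diminished octave up from A##4 is A#5.

A sharp 5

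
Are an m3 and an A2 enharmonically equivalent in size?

A minor third = 3 semitones = an augmented second; enharmonically equal.

Yes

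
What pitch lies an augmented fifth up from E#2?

Five letter names up from E: B.
Moving 8 semitones up from E#2 (the size of an augmented fifth) reaches B##2.

B##2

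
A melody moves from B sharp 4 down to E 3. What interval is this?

Descending from B#4 to E3 is the same interval as ascending E3 to B#4.
E to B spans five letter names (E-F-G-A-B), plus an octave — that makes it a twelfth of some quality.
The perfect twelfth is 19 semitones; here we have 20, one semitone wider: augmented.
(Equivalently, a compound augmented fifth: an augmented fifth plus an octave.)

augmented twelfth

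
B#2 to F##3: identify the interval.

B to F spans five letter names (B-C-D-E-F): a fifth.
B#2 to F##3 is 7 semitones, matching the perfect fifth exactly, so the quality is perfect.

perfect fifth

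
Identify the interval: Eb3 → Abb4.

E to A spans four letter names (E-F-G-A), plus an octave, so the interval is some kind of eleventh.
The perfect eleventh is 17 semitones; here we have 16, one semitone narrower: diminished.
(Equivalently, a compound diminished fourth: a diminished fourth plus an octave.)

diminished eleventh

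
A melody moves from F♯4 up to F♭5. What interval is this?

F to F is the same letter name, plus an octave, so the interval is some kind of octave.
F#4 to Fb5 spans 10 semitones — two semitones narrower than the perfect octave (12) — giving a doubly diminished octave.

dd8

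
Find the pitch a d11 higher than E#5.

Counting four letter names plus an octave up from E lands on A.
A diminished eleventh is 16 semitones; 16 semitones up from E#5 gives A6.

A6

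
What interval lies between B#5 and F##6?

perfect fifth

B to F spans five letter names (B-C-D-E-F): a fifth.
Counting semitones, B#5→F##6 is 7, which is the perfect fifth.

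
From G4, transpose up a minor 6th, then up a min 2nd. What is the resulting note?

Fb5

A minor sixth up from G4 is Eb5.
A minor second up from Eb5 is Fb5.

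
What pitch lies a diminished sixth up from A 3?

F-flat 4

Counting six letter names up from A lands on F.
Moving 7 semitones up from A3 (the size of a diminished sixth) reaches Fb4.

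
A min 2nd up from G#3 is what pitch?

Counting two letter names up from G lands on A.
A minor second is 1 semitone; 1 semitone up from G#3 gives A3.

A3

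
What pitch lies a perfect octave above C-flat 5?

The letter stays C (same as the start), shifted an octave up.
Moving 12 semitones up from Cb5 (the size of a perfect octave) reaches Cb6.

C-flat 6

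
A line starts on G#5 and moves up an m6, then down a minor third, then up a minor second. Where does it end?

D6

Up a minor sixth from G#5: E6 (8 semitones up).
Down a minor third from E6: C#6 (3 semitones down).
A minor second up from C#6 is D6.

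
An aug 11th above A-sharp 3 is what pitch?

The eleventh's letter: A up four letter names plus an octave → D.
An augmented eleventh is 18 semitones; 18 semitones up from A#3 gives D##5.

D-double-sharp 5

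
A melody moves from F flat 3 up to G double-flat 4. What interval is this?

F to G spans two letter names (F-G), plus an octave: a ninth.
A major ninth would be 14 semitones, but Fb3 to Gbb4 is 13 — one semitone narrower, making it a minor ninth.
(Equivalently, a compound minor second: a minor second plus an octave.)

m9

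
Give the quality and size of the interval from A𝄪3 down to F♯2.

augmented 10th

Descending from A##3 to F#2 is the same interval as ascending F#2 to A##3.
F to A spans three letter names (F-G-A), plus an octave, so the interval is some kind of tenth.
The major tenth is 16 semitones; here we have 17, one semitone wider: augmented.
(Equivalently, a compound augmented third: an augmented third plus an octave.)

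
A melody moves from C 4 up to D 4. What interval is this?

C to D spans two letter names (C-D), so the interval is some kind of second.
C4 to D4 is 2 semitones, matching the major second exactly, so the quality is major.

major second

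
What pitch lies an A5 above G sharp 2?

Five letter names up from G: D.
Moving 8 semitones up from G#2 (the size of an augmented fifth) reaches D##3.

D double-sharp 3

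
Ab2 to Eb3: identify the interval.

A to E spans five letter names (A-B-C-D-E) — that makes it a fifth of some quality.
Ab2 to Eb3 is 7 semitones, matching the perfect fifth exactly, so the quality is perfect.

P5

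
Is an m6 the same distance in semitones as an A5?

A minor sixth = 8 semitones = an augmented fifth; enharmonically equal.

Yes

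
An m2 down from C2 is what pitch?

Two letter names down from C: B.
A minor second spans 1 semitone, so from C2 the target pitch is B1.

B1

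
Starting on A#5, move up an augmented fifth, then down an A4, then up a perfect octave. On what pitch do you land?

B#6

Up an augmented fifth from A#5: E##6 (8 semitones up).
E##6 down an augmented fourth → B#5 (6 semitones).
B#5 up a perfect octave → B#6 (12 semitones).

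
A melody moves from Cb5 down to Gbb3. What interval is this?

Descending from Cb5 to Gbb3 is the same interval as ascending Gbb3 to Cb5.
G to C spans four letter names (G-A-B-C), plus an octave: an eleventh.
The perfect eleventh is 17 semitones; here we have 18, one semitone wider: augmented.
(Equivalently, a compound augmented fourth: an augmented fourth plus an octave.)

augmented eleventh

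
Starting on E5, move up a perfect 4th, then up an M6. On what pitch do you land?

F#6

E5 up a perfect fourth → A5 (5 semitones).
Up a major sixth from A5: F#6 (9 semitones up).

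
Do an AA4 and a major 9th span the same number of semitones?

No

A doubly augmented fourth spans 7 semitones; a major ninth spans 14 semitones. They differ by 7.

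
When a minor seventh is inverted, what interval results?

major second

The rule of nine gives the new number: 9 − 7 = 2, so a seventh becomes a second.
The quality also flips — minor becomes major — giving a major second.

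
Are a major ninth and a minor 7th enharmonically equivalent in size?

No

A major ninth is 14 semitones but a minor seventh is 10 semitones — different sizes.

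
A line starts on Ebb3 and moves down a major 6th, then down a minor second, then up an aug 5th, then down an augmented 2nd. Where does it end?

Down a major sixth from Ebb3: Gbb2 (9 semitones down).
A minor second down from Gbb2 is Fb2.
An augmented fifth up from Fb2 is C3.
C3 down an augmented second → Bbb2 (3 semitones).

Bbb2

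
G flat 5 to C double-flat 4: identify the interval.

Descending from Gb5 to Cbb4 is the same interval as ascending Cbb4 to Gb5.
C to G spans five letter names (C-D-E-F-G), plus an octave — that makes it a twelfth of some quality.
A perfect twelfth would be 19 semitones; Cbb4 to Gb5 is 20, one semitone wider, so the interval is augmented.
(Equivalently, a compound augmented fifth: an augmented fifth plus an octave.)

A12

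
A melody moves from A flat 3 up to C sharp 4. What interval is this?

augmented third

A to C spans three letter names (A-B-C), so the interval is some kind of third.
Ab3 to C#4 spans 5 semitones — one semitone wider than the major third (4) — giving an augmented third.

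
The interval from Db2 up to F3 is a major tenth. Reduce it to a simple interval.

major third

Each octave removed subtracts seven from the number: 10 − 7 = 3.
That makes a major tenth a compound major third — an octave plus a major third.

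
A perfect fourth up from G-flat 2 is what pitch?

The fourth takes the letter from G up to C.
Moving 5 semitones up from Gb2 (the size of a perfect fourth) reaches Cb3.

C-flat 3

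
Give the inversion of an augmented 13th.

d3

First reduce the compound augmented thirteenth to its simple form, an augmented sixth.
The rule of nine gives the new number: 9 − 6 = 3, so a sixth becomes a third.
Quality inverts too: augmented becomes diminished. That makes the inversion a diminished third.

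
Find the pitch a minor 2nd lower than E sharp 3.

Two letter names down from E: D.
A minor second is 1 semitone; 1 semitone down from E#3 gives D##3.

D double-sharp 3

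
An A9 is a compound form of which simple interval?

augmented second

Subtracting seven from the interval number removes an octave: 9 − 7 = 2.
That makes an augmented ninth a compound augmented second — an octave plus an augmented second.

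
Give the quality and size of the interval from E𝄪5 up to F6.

dd9

E to F spans two letter names (E-F), plus an octave, so the interval is some kind of ninth.
E##5 to F6 spans 11 semitones — three semitones narrower than the major ninth (14) — giving a doubly diminished ninth.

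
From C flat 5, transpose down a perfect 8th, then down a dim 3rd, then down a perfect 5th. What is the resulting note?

Cb5 down a perfect octave → Cb4 (12 semitones).
Down a diminished third from Cb4: A3 (2 semitones down).
A3 down a perfect fifth → D3 (7 semitones).

D 3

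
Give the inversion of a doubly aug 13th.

First reduce the compound doubly augmented thirteenth to its simple form, a doubly augmented sixth.
The rule of nine gives the new number: 9 − 6 = 3, so a sixth becomes a third.
Quality inverts too: doubly augmented becomes doubly diminished. That makes the inversion a doubly diminished third.

dd3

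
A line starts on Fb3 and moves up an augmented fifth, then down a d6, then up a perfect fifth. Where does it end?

Fb3 up an augmented fifth → C4 (8 semitones).
C4 down a diminished sixth → E#3 (7 semitones).
E#3 up a perfect fifth → B#3 (7 semitones).

B#3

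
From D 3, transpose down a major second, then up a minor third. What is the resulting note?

D3 down a major second → C3 (2 semitones).
A minor third up from C3 is Eb3.

E flat 3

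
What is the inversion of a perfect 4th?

Interval numbers invert to sum to nine: 4 + 5 = 9, so a fourth inverts to a fifth.
Quality inverts too: perfect stays perfect. That makes the inversion a perfect fifth.

perfect 5th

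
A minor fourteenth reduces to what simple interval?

minor seventh

Take out an octave (7 from the number): 14 − 7 = 7.
That makes a minor fourteenth a compound minor seventh — an octave plus a minor seventh.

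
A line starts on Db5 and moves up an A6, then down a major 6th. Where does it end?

D5

Db5 up an augmented sixth → B5 (10 semitones).
Down a major sixth from B5: D5 (9 semitones down).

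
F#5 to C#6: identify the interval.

F to C spans five letter names (F-G-A-B-C): a fifth.
The perfect fifth spans 7 semitones, and F#5 to C#6 is exactly 7 semitones — so this is a perfect fifth.

perfect fifth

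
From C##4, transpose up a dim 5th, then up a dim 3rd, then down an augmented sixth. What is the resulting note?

Up a diminished fifth from C##4: G#4 (6 semitones up).
Up a diminished third from G#4: Bb4 (2 semitones up).
Down an augmented sixth from Bb4: Dbb4 (10 semitones down).

Dbb4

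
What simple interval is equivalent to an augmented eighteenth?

augmented fourth

Subtracting seven from the interval number removes an octave: 18 − 14 = 4.
That makes an augmented eighteenth a compound augmented fourth — 2 octaves plus an augmented fourth.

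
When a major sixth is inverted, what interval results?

minor 3rd

The rule of nine gives the new number: 9 − 6 = 3, so a sixth becomes a third.
And major becomes minor under inversion, so we get a minor third.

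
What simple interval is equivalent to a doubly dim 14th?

doubly diminished 7th

Subtracting seven from the interval number removes an octave: 14 − 7 = 7.
So a doubly diminished fourteenth is an octave plus a doubly diminished seventh. The quality is unchanged.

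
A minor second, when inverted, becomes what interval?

M7

Inverted interval numbers add to nine, so a second pairs with a seventh (2 + 7 = 9).
The quality also flips — minor becomes major — giving a major seventh.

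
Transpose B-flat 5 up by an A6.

The sixth takes the letter from B up to G.
An augmented sixth is 10 semitones; 10 semitones up from Bb5 gives G#6.

G-sharp 6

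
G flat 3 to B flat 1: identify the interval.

Descending from Gb3 to Bb1 is the same interval as ascending Bb1 to Gb3.
B to G spans six letter names (B-C-D-E-F-G), plus an octave — that makes it a thirteenth of some quality.
Bb1 to Gb3 is 20 semitones, a half step short of the major thirteenth (21), so this is minor.
(Equivalently, a compound minor sixth: a minor sixth plus an octave.)

m13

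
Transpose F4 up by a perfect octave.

For an octave the letter name doesn't change: still F, an octave up.
Moving 12 semitones up from F4 (the size of a perfect octave) reaches F5.

F5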